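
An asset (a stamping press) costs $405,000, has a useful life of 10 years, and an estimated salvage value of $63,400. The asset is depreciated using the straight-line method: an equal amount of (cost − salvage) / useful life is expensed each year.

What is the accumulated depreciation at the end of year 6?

Depreciable base = $405,000 − $63,400 = $341,600.
Annual expense = $341,600 / 10 = $34,160.
End of year 1: book value $370,840.
End of year 2: book value $336,680.
End of year 3: book value $302,520.
End of year 4: book value $268,360.
End of year 5: book value $234,200.
End of year 6: book value $200,040.
Accumulated through year 6 = $405,000 − $200,040 = $204,960.

$204,960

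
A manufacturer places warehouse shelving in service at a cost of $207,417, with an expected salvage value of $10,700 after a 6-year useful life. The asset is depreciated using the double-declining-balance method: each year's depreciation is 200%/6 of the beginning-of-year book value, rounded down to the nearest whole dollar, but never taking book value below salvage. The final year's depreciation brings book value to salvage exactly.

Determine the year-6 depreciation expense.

Depreciable base = $207,417 − $10,700 = $196,717.
Year 1: ⌊$207,417 × 200%/6⌋ = $69,139. Book value $138,278.
Year 2: ⌊$138,278 × 200%/6⌋ = $46,092. Book value $92,186.
Year 3: ⌊$92,186 × 200%/6⌋ = $30,728. Book value $61,458.
Year 4: ⌊$61,458 × 200%/6⌋ = $20,486. Book value $40,972.
Year 5: ⌊$40,972 × 200%/6⌋ = $13,657. Book value $27,315.
Year 6 (final): $27,315 − $10,700 = $16,615. Book value $10,700.

$16,615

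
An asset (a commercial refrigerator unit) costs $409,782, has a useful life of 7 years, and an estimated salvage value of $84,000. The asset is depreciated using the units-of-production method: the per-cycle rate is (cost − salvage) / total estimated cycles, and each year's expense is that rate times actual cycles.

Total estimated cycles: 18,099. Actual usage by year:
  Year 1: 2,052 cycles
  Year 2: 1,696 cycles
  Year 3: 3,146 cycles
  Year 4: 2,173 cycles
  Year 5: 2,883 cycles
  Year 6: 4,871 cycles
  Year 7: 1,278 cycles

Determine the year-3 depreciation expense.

Depreciable base = $409,782 − $84,000 = $325,782.
Rate = $325,782 / 18,099 cycles = $18 per cycle.
Year 1: 2,052 × $18 = $36,936. Book value $372,846.
Year 2: 1,696 × $18 = $30,528. Book value $342,318.
Year 3: 3,146 × $18 = $56,628. Book value $285,690.

$56,628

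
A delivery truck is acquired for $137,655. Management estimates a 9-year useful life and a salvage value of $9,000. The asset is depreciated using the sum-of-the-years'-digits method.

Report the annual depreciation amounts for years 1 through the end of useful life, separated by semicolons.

$25,731; $22,872; $20,013; $17,154; $14,295; $11,436; $8,577; $5,718; $2,859

Depreciable base = $137,655 − $9,000 = $128,655.
Sum of the years' digits = 9+8+7+6+5+4+3+2+1 = 45.
Year 1: $128,655 × 9/45 = $25,731. Book value $111,924.
Year 2: $128,655 × 8/45 = $22,872. Book value $89,052.
Year 3: $128,655 × 7/45 = $20,013. Book value $69,039.
Year 4: $128,655 × 6/45 = $17,154. Book value $51,885.
Year 5: $128,655 × 5/45 = $14,295. Book value $37,590.
Year 6: $128,655 × 4/45 = $11,436. Book value $26,154.
Year 7: $128,655 × 3/45 = $8,577. Book value $17,577.
Year 8: $128,655 × 2/45 = $5,718. Book value $11,859.
Year 9: $128,655 × 1/45 = $2,859. Book value $9,000.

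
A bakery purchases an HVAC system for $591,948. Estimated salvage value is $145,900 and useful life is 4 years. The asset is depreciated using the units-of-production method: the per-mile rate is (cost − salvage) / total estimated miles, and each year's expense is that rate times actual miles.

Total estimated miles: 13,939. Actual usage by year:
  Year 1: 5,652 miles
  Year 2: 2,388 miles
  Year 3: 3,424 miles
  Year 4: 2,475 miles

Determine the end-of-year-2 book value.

$334,668

Depreciable base = $591,948 − $145,900 = $446,048.
Rate = $446,048 / 13,939 miles = $32 per mile.
Year 1: 5,652 × $32 = $180,864. Book value $411,084.
Year 2: 2,388 × $32 = $76,416. Book value $334,668.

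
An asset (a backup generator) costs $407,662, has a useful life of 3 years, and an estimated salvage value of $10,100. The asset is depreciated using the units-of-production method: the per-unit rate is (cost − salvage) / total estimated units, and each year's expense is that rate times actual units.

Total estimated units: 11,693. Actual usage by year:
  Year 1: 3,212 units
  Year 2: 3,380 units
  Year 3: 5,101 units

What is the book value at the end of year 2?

Depreciable base = $407,662 − $10,100 = $397,562.
Rate = $397,562 / 11,693 units = $34 per unit.
Year 1: 3,212 × $34 = $109,208. Book value $298,454.
Year 2: 3,380 × $34 = $114,920. Book value $183,534.

$183,534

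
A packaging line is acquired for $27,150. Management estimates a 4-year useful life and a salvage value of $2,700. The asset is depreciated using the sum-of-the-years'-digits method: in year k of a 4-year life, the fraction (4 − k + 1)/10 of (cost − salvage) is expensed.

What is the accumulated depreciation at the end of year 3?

$22,005

Depreciable base = $27,150 − $2,700 = $24,450.
Sum of the years' digits = 4+3+2+1 = 10.
Year 1: $24,450 × 4/10 = $9,780. Book value $17,370.
Year 2: $24,450 × 3/10 = $7,335. Book value $10,035.
Year 3: $24,450 × 2/10 = $4,890. Book value $5,145.
Accumulated through year 3 = $27,150 − $5,145 = $22,005.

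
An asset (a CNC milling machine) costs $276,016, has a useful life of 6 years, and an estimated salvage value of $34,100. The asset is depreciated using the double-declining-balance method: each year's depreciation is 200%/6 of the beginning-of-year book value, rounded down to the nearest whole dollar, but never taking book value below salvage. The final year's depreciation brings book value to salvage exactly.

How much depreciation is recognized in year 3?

$40,891

Depreciable base = $276,016 − $34,100 = $241,916.
Year 1: ⌊$276,016 × 200%/6⌋ = $92,005. Book value $184,011.
Year 2: ⌊$184,011 × 200%/6⌋ = $61,337. Book value $122,674.
Year 3: ⌊$122,674 × 200%/6⌋ = $40,891. Book value $81,783.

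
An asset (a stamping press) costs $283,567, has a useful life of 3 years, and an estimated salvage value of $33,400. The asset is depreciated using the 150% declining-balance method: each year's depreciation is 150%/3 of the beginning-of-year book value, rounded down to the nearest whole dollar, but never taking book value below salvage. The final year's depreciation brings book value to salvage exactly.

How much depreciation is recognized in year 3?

Depreciable base = $283,567 − $33,400 = $250,167.
Year 1: ⌊$283,567 × 150%/3⌋ = $141,783. Book value $141,784.
Year 2: ⌊$141,784 × 150%/3⌋ = $70,892. Book value $70,892.
Year 3 (final): $70,892 − $33,400 = $37,492. Book value $33,400.

$37,492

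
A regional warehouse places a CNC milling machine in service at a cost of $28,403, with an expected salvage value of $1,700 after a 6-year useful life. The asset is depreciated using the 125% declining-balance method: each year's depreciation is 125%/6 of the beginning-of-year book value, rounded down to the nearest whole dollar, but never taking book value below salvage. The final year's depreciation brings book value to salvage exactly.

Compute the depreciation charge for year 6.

Depreciable base = $28,403 − $1,700 = $26,703.
Year 1: ⌊$28,403 × 125%/6⌋ = $5,917. Book value $22,486.
Year 2: ⌊$22,486 × 125%/6⌋ = $4,684. Book value $17,802.
Year 3: ⌊$17,802 × 125%/6⌋ = $3,708. Book value $14,094.
Year 4: ⌊$14,094 × 125%/6⌋ = $2,936. Book value $11,158.
Year 5: ⌊$11,158 × 125%/6⌋ = $2,324. Book value $8,834.
Year 6 (final): $8,834 − $1,700 = $7,134. Book value $1,700.

$7,134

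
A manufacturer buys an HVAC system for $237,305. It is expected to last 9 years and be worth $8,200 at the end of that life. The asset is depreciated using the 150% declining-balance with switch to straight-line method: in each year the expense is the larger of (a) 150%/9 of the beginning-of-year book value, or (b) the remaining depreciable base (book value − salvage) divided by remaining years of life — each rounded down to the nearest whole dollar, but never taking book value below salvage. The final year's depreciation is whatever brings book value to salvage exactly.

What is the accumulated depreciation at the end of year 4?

$122,863

Depreciable base = $237,305 − $8,200 = $229,105.
Year 1: DB = ⌊$237,305 × 150%/9⌋ = $39,550; SL = ⌊$229,105/9⌋ = $25,456 → take DB $39,550. Book value $197,755.
Year 2: DB = ⌊$197,755 × 150%/9⌋ = $32,959; SL = ⌊$189,555/8⌋ = $23,694 → take DB $32,959. Book value $164,796.
Year 3: DB = ⌊$164,796 × 150%/9⌋ = $27,466; SL = ⌊$156,596/7⌋ = $22,370 → take DB $27,466. Book value $137,330.
Year 4: DB = ⌊$137,330 × 150%/9⌋ = $22,888; SL = ⌊$129,130/6⌋ = $21,521 → take DB $22,888. Book value $114,442.
Accumulated through year 4 = $237,305 − $114,442 = $122,863.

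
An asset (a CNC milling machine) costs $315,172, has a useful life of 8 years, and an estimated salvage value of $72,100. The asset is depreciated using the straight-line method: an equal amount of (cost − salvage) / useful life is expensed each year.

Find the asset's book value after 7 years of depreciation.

$102,484

Depreciable base = $315,172 − $72,100 = $243,072.
Annual expense = $243,072 / 8 = $30,384.
End of year 1: book value $284,788.
End of year 2: book value $254,404.
End of year 3: book value $224,020.
End of year 4: book value $193,636.
End of year 5: book value $163,252.
End of year 6: book value $132,868.
End of year 7: book value $102,484.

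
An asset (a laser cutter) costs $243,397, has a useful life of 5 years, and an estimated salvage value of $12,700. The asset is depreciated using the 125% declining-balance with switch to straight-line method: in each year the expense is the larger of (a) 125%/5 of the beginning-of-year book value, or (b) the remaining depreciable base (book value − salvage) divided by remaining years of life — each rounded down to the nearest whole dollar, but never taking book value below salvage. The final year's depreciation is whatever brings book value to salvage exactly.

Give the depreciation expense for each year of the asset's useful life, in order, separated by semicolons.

$60,849; $45,637; $41,403; $41,404; $41,404

Depreciable base = $243,397 − $12,700 = $230,697.
Year 1: DB = ⌊$243,397 × 125%/5⌋ = $60,849; SL = ⌊$230,697/5⌋ = $46,139 → take DB $60,849. Book value $182,548.
Year 2: DB = ⌊$182,548 × 125%/5⌋ = $45,637; SL = ⌊$169,848/4⌋ = $42,462 → take DB $45,637. Book value $136,911.
Year 3: DB = ⌊$136,911 × 125%/5⌋ = $34,227; SL = ⌊$124,211/3⌋ = $41,403 → take SL $41,403. Book value $95,508.
Year 4: DB = ⌊$95,508 × 125%/5⌋ = $23,877; SL = ⌊$82,808/2⌋ = $41,404 → take SL $41,404. Book value $54,104.
Year 5 (final): $54,104 − $12,700 = $41,404. Book value $12,700.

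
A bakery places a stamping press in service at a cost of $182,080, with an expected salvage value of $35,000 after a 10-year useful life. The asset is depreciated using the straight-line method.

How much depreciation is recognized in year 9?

$14,708

Depreciable base = $182,080 − $35,000 = $147,080.
Annual expense = $147,080 / 10 = $14,708.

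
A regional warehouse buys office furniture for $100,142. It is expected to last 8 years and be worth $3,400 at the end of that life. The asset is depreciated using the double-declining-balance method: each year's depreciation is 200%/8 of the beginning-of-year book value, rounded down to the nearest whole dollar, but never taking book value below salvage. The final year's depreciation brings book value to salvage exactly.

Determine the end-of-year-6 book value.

Depreciable base = $100,142 − $3,400 = $96,742.
Year 1: ⌊$100,142 × 200%/8⌋ = $25,035. Book value $75,107.
Year 2: ⌊$75,107 × 200%/8⌋ = $18,776. Book value $56,331.
Year 3: ⌊$56,331 × 200%/8⌋ = $14,082. Book value $42,249.
Year 4: ⌊$42,249 × 200%/8⌋ = $10,562. Book value $31,687.
Year 5: ⌊$31,687 × 200%/8⌋ = $7,921. Book value $23,766.
Year 6: ⌊$23,766 × 200%/8⌋ = $5,941. Book value $17,825.

$17,825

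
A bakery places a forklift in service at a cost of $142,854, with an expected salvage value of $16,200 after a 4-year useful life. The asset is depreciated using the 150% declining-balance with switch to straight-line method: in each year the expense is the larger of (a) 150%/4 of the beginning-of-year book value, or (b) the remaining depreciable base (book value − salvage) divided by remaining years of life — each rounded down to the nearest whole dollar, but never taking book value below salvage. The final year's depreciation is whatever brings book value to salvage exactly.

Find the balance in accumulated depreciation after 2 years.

$87,051

Depreciable base = $142,854 − $16,200 = $126,654.
Year 1: DB = ⌊$142,854 × 150%/4⌋ = $53,570; SL = ⌊$126,654/4⌋ = $31,663 → take DB $53,570. Book value $89,284.
Year 2: DB = ⌊$89,284 × 150%/4⌋ = $33,481; SL = ⌊$73,084/3⌋ = $24,361 → take DB $33,481. Book value $55,803.
Accumulated through year 2 = $142,854 − $55,803 = $87,051.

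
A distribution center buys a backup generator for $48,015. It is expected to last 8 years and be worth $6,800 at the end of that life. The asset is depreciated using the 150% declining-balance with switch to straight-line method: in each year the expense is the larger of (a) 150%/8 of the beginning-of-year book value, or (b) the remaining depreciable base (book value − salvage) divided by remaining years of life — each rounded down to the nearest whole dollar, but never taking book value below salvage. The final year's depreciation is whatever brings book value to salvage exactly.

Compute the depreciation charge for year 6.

$3,401

Depreciable base = $48,015 − $6,800 = $41,215.
Year 1: DB = ⌊$48,015 × 150%/8⌋ = $9,002; SL = ⌊$41,215/8⌋ = $5,151 → take DB $9,002. Book value $39,013.
Year 2: DB = ⌊$39,013 × 150%/8⌋ = $7,314; SL = ⌊$32,213/7⌋ = $4,601 → take DB $7,314. Book value $31,699.
Year 3: DB = ⌊$31,699 × 150%/8⌋ = $5,943; SL = ⌊$24,899/6⌋ = $4,149 → take DB $5,943. Book value $25,756.
Year 4: DB = ⌊$25,756 × 150%/8⌋ = $4,829; SL = ⌊$18,956/5⌋ = $3,791 → take DB $4,829. Book value $20,927.
Year 5: DB = ⌊$20,927 × 150%/8⌋ = $3,923; SL = ⌊$14,127/4⌋ = $3,531 → take DB $3,923. Book value $17,004.
Year 6: DB = ⌊$17,004 × 150%/8⌋ = $3,188; SL = ⌊$10,204/3⌋ = $3,401 → take SL $3,401. Book value $13,603.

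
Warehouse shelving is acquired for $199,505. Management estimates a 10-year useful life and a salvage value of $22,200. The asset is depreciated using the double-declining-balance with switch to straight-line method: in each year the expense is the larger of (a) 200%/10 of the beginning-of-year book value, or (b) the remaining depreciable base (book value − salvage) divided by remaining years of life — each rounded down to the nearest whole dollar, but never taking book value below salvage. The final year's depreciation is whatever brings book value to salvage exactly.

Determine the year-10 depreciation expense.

Depreciable base = $199,505 − $22,200 = $177,305.
Year 1: DB = ⌊$199,505 × 200%/10⌋ = $39,901; SL = ⌊$177,305/10⌋ = $17,730 → take DB $39,901. Book value $159,604.
Year 2: DB = ⌊$159,604 × 200%/10⌋ = $31,920; SL = ⌊$137,404/9⌋ = $15,267 → take DB $31,920. Book value $127,684.
Year 3: DB = ⌊$127,684 × 200%/10⌋ = $25,536; SL = ⌊$105,484/8⌋ = $13,185 → take DB $25,536. Book value $102,148.
Year 4: DB = ⌊$102,148 × 200%/10⌋ = $20,429; SL = ⌊$79,948/7⌋ = $11,421 → take DB $20,429. Book value $81,719.
Year 5: DB = ⌊$81,719 × 200%/10⌋ = $16,343; SL = ⌊$59,519/6⌋ = $9,919 → take DB $16,343. Book value $65,376.
Year 6: DB = ⌊$65,376 × 200%/10⌋ = $13,075; SL = ⌊$43,176/5⌋ = $8,635 → take DB $13,075. Book value $52,301.
Year 7: DB = ⌊$52,301 × 200%/10⌋ = $10,460; SL = ⌊$30,101/4⌋ = $7,525 → take DB $10,460. Book value $41,841.
Year 8: DB = ⌊$41,841 × 200%/10⌋ = $8,368; SL = ⌊$19,641/3⌋ = $6,547 → take DB $8,368. Book value $33,473.
Year 9: DB = ⌊$33,473 × 200%/10⌋ = $6,694; SL = ⌊$11,273/2⌋ = $5,636 → take DB $6,694. Book value $26,779.
Year 10 (final): $26,779 − $22,200 = $4,579. Book value $22,200.

$4,579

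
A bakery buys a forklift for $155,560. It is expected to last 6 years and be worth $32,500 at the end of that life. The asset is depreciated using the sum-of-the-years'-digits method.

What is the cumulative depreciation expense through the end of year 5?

$117,200

Depreciable base = $155,560 − $32,500 = $123,060.
Sum of the years' digits = 6+5+4+3+2+1 = 21.
Year 1: $123,060 × 6/21 = $35,160. Book value $120,400.
Year 2: $123,060 × 5/21 = $29,300. Book value $91,100.
Year 3: $123,060 × 4/21 = $23,440. Book value $67,660.
Year 4: $123,060 × 3/21 = $17,580. Book value $50,080.
Year 5: $123,060 × 2/21 = $11,720. Book value $38,360.
Accumulated through year 5 = $155,560 − $38,360 = $117,200.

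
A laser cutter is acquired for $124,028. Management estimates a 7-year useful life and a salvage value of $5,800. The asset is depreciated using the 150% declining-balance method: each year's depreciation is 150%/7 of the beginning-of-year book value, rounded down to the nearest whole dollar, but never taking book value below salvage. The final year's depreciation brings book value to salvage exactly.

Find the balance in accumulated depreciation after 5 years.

Depreciable base = $124,028 − $5,800 = $118,228.
Year 1: ⌊$124,028 × 150%/7⌋ = $26,577. Book value $97,451.
Year 2: ⌊$97,451 × 150%/7⌋ = $20,882. Book value $76,569.
Year 3: ⌊$76,569 × 150%/7⌋ = $16,407. Book value $60,162.
Year 4: ⌊$60,162 × 150%/7⌋ = $12,891. Book value $47,271.
Year 5: ⌊$47,271 × 150%/7⌋ = $10,129. Book value $37,142.
Accumulated through year 5 = $124,028 − $37,142 = $86,886.

$86,886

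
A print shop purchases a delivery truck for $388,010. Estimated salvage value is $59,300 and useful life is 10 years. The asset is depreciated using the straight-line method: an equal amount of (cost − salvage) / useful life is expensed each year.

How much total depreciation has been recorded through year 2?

$65,742

Depreciable base = $388,010 − $59,300 = $328,710.
Annual expense = $328,710 / 10 = $32,871.
End of year 1: book value $355,139.
End of year 2: book value $322,268.
Accumulated through year 2 = $388,010 − $322,268 = $65,742.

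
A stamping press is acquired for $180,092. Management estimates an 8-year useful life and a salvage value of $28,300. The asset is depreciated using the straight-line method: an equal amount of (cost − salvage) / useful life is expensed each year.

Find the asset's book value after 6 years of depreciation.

Depreciable base = $180,092 − $28,300 = $151,792.
Annual expense = $151,792 / 8 = $18,974.
End of year 1: book value $161,118.
End of year 2: book value $142,144.
End of year 3: book value $123,170.
End of year 4: book value $104,196.
End of year 5: book value $85,222.
End of year 6: book value $66,248.

$66,248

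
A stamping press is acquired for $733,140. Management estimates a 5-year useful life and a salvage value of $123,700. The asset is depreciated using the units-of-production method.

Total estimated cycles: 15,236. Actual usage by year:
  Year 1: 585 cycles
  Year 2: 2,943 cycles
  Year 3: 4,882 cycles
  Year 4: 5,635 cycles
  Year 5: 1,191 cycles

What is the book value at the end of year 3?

$396,740

Depreciable base = $733,140 − $123,700 = $609,440.
Rate = $609,440 / 15,236 cycles = $40 per cycle.
Year 1: 585 × $40 = $23,400. Book value $709,740.
Year 2: 2,943 × $40 = $117,720. Book value $592,020.
Year 3: 4,882 × $40 = $195,280. Book value $396,740.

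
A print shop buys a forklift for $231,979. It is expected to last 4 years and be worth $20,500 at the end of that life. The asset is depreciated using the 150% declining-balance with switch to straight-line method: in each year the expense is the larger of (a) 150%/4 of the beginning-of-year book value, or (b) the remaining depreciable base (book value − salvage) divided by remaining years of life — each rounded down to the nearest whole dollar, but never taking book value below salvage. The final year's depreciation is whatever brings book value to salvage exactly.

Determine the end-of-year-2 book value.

$90,617

Depreciable base = $231,979 − $20,500 = $211,479.
Year 1: DB = ⌊$231,979 × 150%/4⌋ = $86,992; SL = ⌊$211,479/4⌋ = $52,869 → take DB $86,992. Book value $144,987.
Year 2: DB = ⌊$144,987 × 150%/4⌋ = $54,370; SL = ⌊$124,487/3⌋ = $41,495 → take DB $54,370. Book value $90,617.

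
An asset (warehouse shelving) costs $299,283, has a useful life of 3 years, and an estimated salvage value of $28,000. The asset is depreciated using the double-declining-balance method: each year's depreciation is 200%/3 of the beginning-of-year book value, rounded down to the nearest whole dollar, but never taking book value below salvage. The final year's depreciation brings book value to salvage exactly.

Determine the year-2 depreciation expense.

Depreciable base = $299,283 − $28,000 = $271,283.
Year 1: ⌊$299,283 × 200%/3⌋ = $199,522. Book value $99,761.
Year 2: ⌊$99,761 × 200%/3⌋ = $66,507. Book value $33,254.

$66,507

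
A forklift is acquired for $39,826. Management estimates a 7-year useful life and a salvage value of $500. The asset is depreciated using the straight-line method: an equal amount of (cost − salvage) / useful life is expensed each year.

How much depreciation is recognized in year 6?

Depreciable base = $39,826 − $500 = $39,326.
Annual expense = $39,326 / 7 = $5,618.

$5,618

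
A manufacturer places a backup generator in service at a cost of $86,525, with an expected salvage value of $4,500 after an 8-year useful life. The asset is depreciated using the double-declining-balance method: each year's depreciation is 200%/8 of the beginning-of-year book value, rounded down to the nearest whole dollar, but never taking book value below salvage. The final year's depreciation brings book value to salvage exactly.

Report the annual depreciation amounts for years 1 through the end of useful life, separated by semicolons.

$21,631; $16,223; $12,167; $9,126; $6,844; $5,133; $3,850; $7,051

Depreciable base = $86,525 − $4,500 = $82,025.
Year 1: ⌊$86,525 × 200%/8⌋ = $21,631. Book value $64,894.
Year 2: ⌊$64,894 × 200%/8⌋ = $16,223. Book value $48,671.
Year 3: ⌊$48,671 × 200%/8⌋ = $12,167. Book value $36,504.
Year 4: ⌊$36,504 × 200%/8⌋ = $9,126. Book value $27,378.
Year 5: ⌊$27,378 × 200%/8⌋ = $6,844. Book value $20,534.
Year 6: ⌊$20,534 × 200%/8⌋ = $5,133. Book value $15,401.
Year 7: ⌊$15,401 × 200%/8⌋ = $3,850. Book value $11,551.
Year 8 (final): $11,551 − $4,500 = $7,051. Book value $4,500.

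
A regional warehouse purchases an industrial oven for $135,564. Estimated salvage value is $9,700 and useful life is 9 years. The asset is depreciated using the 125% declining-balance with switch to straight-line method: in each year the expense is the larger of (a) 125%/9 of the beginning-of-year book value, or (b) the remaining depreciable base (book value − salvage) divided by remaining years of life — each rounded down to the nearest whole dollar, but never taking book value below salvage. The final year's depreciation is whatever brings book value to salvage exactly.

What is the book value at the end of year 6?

Depreciable base = $135,564 − $9,700 = $125,864.
Year 1: DB = ⌊$135,564 × 125%/9⌋ = $18,828; SL = ⌊$125,864/9⌋ = $13,984 → take DB $18,828. Book value $116,736.
Year 2: DB = ⌊$116,736 × 125%/9⌋ = $16,213; SL = ⌊$107,036/8⌋ = $13,379 → take DB $16,213. Book value $100,523.
Year 3: DB = ⌊$100,523 × 125%/9⌋ = $13,961; SL = ⌊$90,823/7⌋ = $12,974 → take DB $13,961. Book value $86,562.
Year 4: DB = ⌊$86,562 × 125%/9⌋ = $12,022; SL = ⌊$76,862/6⌋ = $12,810 → take SL $12,810. Book value $73,752.
Year 5: DB = ⌊$73,752 × 125%/9⌋ = $10,243; SL = ⌊$64,052/5⌋ = $12,810 → take SL $12,810. Book value $60,942.
Year 6: DB = ⌊$60,942 × 125%/9⌋ = $8,464; SL = ⌊$51,242/4⌋ = $12,810 → take SL $12,810. Book value $48,132.

$48,132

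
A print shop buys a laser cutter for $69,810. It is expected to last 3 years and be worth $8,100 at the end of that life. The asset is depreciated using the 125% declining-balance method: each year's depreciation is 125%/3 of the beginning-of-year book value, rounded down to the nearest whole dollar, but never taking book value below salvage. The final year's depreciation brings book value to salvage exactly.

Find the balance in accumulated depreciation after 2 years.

$46,054

Depreciable base = $69,810 − $8,100 = $61,710.
Year 1: ⌊$69,810 × 125%/3⌋ = $29,087. Book value $40,723.
Year 2: ⌊$40,723 × 125%/3⌋ = $16,967. Book value $23,756.
Accumulated through year 2 = $69,810 − $23,756 = $46,054.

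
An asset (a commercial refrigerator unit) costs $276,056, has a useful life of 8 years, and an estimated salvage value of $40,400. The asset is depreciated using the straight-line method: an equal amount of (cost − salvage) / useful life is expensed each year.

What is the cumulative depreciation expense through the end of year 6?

$176,742

Depreciable base = $276,056 − $40,400 = $235,656.
Annual expense = $235,656 / 8 = $29,457.
End of year 1: book value $246,599.
End of year 2: book value $217,142.
End of year 3: book value $187,685.
End of year 4: book value $158,228.
End of year 5: book value $128,771.
End of year 6: book value $99,314.
Accumulated through year 6 = $276,056 − $99,314 = $176,742.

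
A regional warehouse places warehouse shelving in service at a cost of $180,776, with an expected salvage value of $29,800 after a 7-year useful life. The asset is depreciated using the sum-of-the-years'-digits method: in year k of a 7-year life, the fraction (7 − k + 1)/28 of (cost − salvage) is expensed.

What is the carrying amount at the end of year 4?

$62,152

Depreciable base = $180,776 − $29,800 = $150,976.
Sum of the years' digits = 7+6+5+4+3+2+1 = 28.
Year 1: $150,976 × 7/28 = $37,744. Book value $143,032.
Year 2: $150,976 × 6/28 = $32,352. Book value $110,680.
Year 3: $150,976 × 5/28 = $26,960. Book value $83,720.
Year 4: $150,976 × 4/28 = $21,568. Book value $62,152.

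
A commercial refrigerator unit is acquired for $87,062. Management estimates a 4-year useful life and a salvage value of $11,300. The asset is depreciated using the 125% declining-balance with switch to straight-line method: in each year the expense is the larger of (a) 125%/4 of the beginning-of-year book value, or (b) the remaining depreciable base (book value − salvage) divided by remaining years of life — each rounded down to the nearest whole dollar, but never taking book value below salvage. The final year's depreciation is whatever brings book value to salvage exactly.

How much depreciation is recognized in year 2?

Depreciable base = $87,062 − $11,300 = $75,762.
Year 1: DB = ⌊$87,062 × 125%/4⌋ = $27,206; SL = ⌊$75,762/4⌋ = $18,940 → take DB $27,206. Book value $59,856.
Year 2: DB = ⌊$59,856 × 125%/4⌋ = $18,705; SL = ⌊$48,556/3⌋ = $16,185 → take DB $18,705. Book value $41,151.

$18,705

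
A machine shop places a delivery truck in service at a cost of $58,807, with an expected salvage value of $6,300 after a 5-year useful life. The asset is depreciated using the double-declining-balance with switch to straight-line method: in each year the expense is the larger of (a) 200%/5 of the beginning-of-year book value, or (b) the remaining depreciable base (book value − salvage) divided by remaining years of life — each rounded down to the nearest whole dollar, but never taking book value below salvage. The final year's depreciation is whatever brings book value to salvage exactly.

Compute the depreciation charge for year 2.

Depreciable base = $58,807 − $6,300 = $52,507.
Year 1: DB = ⌊$58,807 × 200%/5⌋ = $23,522; SL = ⌊$52,507/5⌋ = $10,501 → take DB $23,522. Book value $35,285.
Year 2: DB = ⌊$35,285 × 200%/5⌋ = $14,114; SL = ⌊$28,985/4⌋ = $7,246 → take DB $14,114. Book value $21,171.

$14,114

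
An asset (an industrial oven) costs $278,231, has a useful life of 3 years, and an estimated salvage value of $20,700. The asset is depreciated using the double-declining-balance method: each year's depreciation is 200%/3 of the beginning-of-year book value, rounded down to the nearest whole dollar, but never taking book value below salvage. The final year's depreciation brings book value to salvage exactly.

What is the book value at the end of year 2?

Depreciable base = $278,231 − $20,700 = $257,531.
Year 1: ⌊$278,231 × 200%/3⌋ = $185,487. Book value $92,744.
Year 2: ⌊$92,744 × 200%/3⌋ = $61,829. Book value $30,915.

$30,915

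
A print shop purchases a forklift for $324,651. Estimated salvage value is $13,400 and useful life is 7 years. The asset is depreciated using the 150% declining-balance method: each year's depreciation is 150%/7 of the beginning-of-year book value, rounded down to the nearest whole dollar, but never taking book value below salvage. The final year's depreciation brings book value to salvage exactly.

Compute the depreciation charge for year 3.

$42,947

Depreciable base = $324,651 − $13,400 = $311,251.
Year 1: ⌊$324,651 × 150%/7⌋ = $69,568. Book value $255,083.
Year 2: ⌊$255,083 × 150%/7⌋ = $54,660. Book value $200,423.
Year 3: ⌊$200,423 × 150%/7⌋ = $42,947. Book value $157,476.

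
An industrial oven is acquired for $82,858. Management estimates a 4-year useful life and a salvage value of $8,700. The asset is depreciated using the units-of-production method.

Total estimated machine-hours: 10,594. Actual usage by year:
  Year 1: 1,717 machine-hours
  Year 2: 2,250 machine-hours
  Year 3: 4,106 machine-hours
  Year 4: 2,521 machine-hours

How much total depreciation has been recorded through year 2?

Depreciable base = $82,858 − $8,700 = $74,158.
Rate = $74,158 / 10,594 machine-hours = $7 per machine-hour.
Year 1: 1,717 × $7 = $12,019. Book value $70,839.
Year 2: 2,250 × $7 = $15,750. Book value $55,089.
Accumulated through year 2 = $82,858 − $55,089 = $27,769.

$27,769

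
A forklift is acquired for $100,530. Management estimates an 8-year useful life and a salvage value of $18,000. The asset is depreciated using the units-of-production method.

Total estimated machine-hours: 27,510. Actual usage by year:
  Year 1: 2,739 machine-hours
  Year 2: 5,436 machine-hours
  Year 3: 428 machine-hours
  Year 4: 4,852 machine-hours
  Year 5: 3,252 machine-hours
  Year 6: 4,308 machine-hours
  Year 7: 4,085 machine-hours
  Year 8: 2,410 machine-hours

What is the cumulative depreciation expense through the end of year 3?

Depreciable base = $100,530 − $18,000 = $82,530.
Rate = $82,530 / 27,510 machine-hours = $3 per machine-hour.
Year 1: 2,739 × $3 = $8,217. Book value $92,313.
Year 2: 5,436 × $3 = $16,308. Book value $76,005.
Year 3: 428 × $3 = $1,284. Book value $74,721.
Accumulated through year 3 = $100,530 − $74,721 = $25,809.

$25,809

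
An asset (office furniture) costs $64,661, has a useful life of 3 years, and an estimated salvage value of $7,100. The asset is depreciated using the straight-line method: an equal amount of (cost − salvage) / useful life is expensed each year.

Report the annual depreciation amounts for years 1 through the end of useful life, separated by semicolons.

Depreciable base = $64,661 − $7,100 = $57,561.
Annual expense = $57,561 / 3 = $19,187.
End of year 1: book value $45,474.
End of year 2: book value $26,287.
End of year 3: book value $7,100.

$19,187; $19,187; $19,187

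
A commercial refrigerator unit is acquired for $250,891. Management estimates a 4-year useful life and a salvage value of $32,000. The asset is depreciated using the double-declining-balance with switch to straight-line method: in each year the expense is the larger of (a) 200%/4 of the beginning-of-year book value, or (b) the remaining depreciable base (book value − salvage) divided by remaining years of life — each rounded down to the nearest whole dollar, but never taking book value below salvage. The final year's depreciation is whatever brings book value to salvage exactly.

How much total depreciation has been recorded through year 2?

$188,168

Depreciable base = $250,891 − $32,000 = $218,891.
Year 1: DB = ⌊$250,891 × 200%/4⌋ = $125,445; SL = ⌊$218,891/4⌋ = $54,722 → take DB $125,445. Book value $125,446.
Year 2: DB = ⌊$125,446 × 200%/4⌋ = $62,723; SL = ⌊$93,446/3⌋ = $31,148 → take DB $62,723. Book value $62,723.
Accumulated through year 2 = $250,891 − $62,723 = $188,168.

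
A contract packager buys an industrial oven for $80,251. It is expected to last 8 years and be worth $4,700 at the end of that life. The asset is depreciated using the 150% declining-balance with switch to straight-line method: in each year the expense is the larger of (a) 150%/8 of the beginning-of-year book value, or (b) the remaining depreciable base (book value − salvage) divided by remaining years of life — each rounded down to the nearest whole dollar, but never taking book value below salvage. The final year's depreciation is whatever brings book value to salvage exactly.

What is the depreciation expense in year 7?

Depreciable base = $80,251 − $4,700 = $75,551.
Year 1: DB = ⌊$80,251 × 150%/8⌋ = $15,047; SL = ⌊$75,551/8⌋ = $9,443 → take DB $15,047. Book value $65,204.
Year 2: DB = ⌊$65,204 × 150%/8⌋ = $12,225; SL = ⌊$60,504/7⌋ = $8,643 → take DB $12,225. Book value $52,979.
Year 3: DB = ⌊$52,979 × 150%/8⌋ = $9,933; SL = ⌊$48,279/6⌋ = $8,046 → take DB $9,933. Book value $43,046.
Year 4: DB = ⌊$43,046 × 150%/8⌋ = $8,071; SL = ⌊$38,346/5⌋ = $7,669 → take DB $8,071. Book value $34,975.
Year 5: DB = ⌊$34,975 × 150%/8⌋ = $6,557; SL = ⌊$30,275/4⌋ = $7,568 → take SL $7,568. Book value $27,407.
Year 6: DB = ⌊$27,407 × 150%/8⌋ = $5,138; SL = ⌊$22,707/3⌋ = $7,569 → take SL $7,569. Book value $19,838.
Year 7: DB = ⌊$19,838 × 150%/8⌋ = $3,719; SL = ⌊$15,138/2⌋ = $7,569 → take SL $7,569. Book value $12,269.

$7,569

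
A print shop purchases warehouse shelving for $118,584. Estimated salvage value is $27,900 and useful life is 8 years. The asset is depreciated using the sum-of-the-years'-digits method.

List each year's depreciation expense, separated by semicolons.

$20,152; $17,633; $15,114; $12,595; $10,076; $7,557; $5,038; $2,519

Depreciable base = $118,584 − $27,900 = $90,684.
Sum of the years' digits = 8+7+6+5+4+3+2+1 = 36.
Year 1: $90,684 × 8/36 = $20,152. Book value $98,432.
Year 2: $90,684 × 7/36 = $17,633. Book value $80,799.
Year 3: $90,684 × 6/36 = $15,114. Book value $65,685.
Year 4: $90,684 × 5/36 = $12,595. Book value $53,090.
Year 5: $90,684 × 4/36 = $10,076. Book value $43,014.
Year 6: $90,684 × 3/36 = $7,557. Book value $35,457.
Year 7: $90,684 × 2/36 = $5,038. Book value $30,419.
Year 8: $90,684 × 1/36 = $2,519. Book value $27,900.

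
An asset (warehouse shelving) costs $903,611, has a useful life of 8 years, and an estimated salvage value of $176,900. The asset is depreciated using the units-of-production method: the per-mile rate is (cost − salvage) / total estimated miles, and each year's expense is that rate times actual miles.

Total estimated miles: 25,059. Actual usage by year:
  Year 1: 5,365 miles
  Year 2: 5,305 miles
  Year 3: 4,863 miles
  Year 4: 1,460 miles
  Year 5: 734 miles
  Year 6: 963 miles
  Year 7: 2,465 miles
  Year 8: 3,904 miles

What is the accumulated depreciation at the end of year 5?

$514,083

Depreciable base = $903,611 − $176,900 = $726,711.
Rate = $726,711 / 25,059 miles = $29 per mile.
Year 1: 5,365 × $29 = $155,585. Book value $748,026.
Year 2: 5,305 × $29 = $153,845. Book value $594,181.
Year 3: 4,863 × $29 = $141,027. Book value $453,154.
Year 4: 1,460 × $29 = $42,340. Book value $410,814.
Year 5: 734 × $29 = $21,286. Book value $389,528.
Accumulated through year 5 = $903,611 − $389,528 = $514,083.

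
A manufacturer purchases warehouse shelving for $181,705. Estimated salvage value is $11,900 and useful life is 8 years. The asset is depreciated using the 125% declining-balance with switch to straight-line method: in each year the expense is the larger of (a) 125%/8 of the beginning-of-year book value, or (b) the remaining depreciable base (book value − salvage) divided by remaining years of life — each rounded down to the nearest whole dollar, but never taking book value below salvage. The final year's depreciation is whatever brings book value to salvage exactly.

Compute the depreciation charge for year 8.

Depreciable base = $181,705 − $11,900 = $169,805.
Year 1: DB = ⌊$181,705 × 125%/8⌋ = $28,391; SL = ⌊$169,805/8⌋ = $21,225 → take DB $28,391. Book value $153,314.
Year 2: DB = ⌊$153,314 × 125%/8⌋ = $23,955; SL = ⌊$141,414/7⌋ = $20,202 → take DB $23,955. Book value $129,359.
Year 3: DB = ⌊$129,359 × 125%/8⌋ = $20,212; SL = ⌊$117,459/6⌋ = $19,576 → take DB $20,212. Book value $109,147.
Year 4: DB = ⌊$109,147 × 125%/8⌋ = $17,054; SL = ⌊$97,247/5⌋ = $19,449 → take SL $19,449. Book value $89,698.
Year 5: DB = ⌊$89,698 × 125%/8⌋ = $14,015; SL = ⌊$77,798/4⌋ = $19,449 → take SL $19,449. Book value $70,249.
Year 6: DB = ⌊$70,249 × 125%/8⌋ = $10,976; SL = ⌊$58,349/3⌋ = $19,449 → take SL $19,449. Book value $50,800.
Year 7: DB = ⌊$50,800 × 125%/8⌋ = $7,937; SL = ⌊$38,900/2⌋ = $19,450 → take SL $19,450. Book value $31,350.
Year 8 (final): $31,350 − $11,900 = $19,450. Book value $11,900.

$19,450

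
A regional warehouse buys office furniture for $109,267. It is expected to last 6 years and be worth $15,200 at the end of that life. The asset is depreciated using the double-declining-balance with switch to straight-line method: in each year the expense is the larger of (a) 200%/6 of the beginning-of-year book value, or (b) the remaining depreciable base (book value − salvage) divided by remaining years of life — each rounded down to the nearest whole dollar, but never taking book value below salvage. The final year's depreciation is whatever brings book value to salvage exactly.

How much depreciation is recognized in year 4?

$10,792

Depreciable base = $109,267 − $15,200 = $94,067.
Year 1: DB = ⌊$109,267 × 200%/6⌋ = $36,422; SL = ⌊$94,067/6⌋ = $15,677 → take DB $36,422. Book value $72,845.
Year 2: DB = ⌊$72,845 × 200%/6⌋ = $24,281; SL = ⌊$57,645/5⌋ = $11,529 → take DB $24,281. Book value $48,564.
Year 3: DB = ⌊$48,564 × 200%/6⌋ = $16,188; SL = ⌊$33,364/4⌋ = $8,341 → take DB $16,188. Book value $32,376.
Year 4: DB = ⌊$32,376 × 200%/6⌋ = $10,792; SL = ⌊$17,176/3⌋ = $5,725 → take DB $10,792. Book value $21,584.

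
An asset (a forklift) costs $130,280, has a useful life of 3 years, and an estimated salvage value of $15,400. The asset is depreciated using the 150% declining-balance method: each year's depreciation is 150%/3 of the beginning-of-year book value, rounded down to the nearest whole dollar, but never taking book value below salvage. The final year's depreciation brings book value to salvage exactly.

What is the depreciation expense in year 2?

$32,570

Depreciable base = $130,280 − $15,400 = $114,880.
Year 1: ⌊$130,280 × 150%/3⌋ = $65,140. Book value $65,140.
Year 2: ⌊$65,140 × 150%/3⌋ = $32,570. Book value $32,570.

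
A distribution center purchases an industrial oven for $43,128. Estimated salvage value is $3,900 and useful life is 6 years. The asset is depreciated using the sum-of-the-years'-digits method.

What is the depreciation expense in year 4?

$5,604

Depreciable base = $43,128 − $3,900 = $39,228.
Sum of the years' digits = 6+5+4+3+2+1 = 21.
Year 1: $39,228 × 6/21 = $11,208. Book value $31,920.
Year 2: $39,228 × 5/21 = $9,340. Book value $22,580.
Year 3: $39,228 × 4/21 = $7,472. Book value $15,108.
Year 4: $39,228 × 3/21 = $5,604. Book value $9,504.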